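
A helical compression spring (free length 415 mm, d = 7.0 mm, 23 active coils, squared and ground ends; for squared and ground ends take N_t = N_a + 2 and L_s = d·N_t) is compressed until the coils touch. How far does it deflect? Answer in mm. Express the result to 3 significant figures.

240 mm

N_t = 25; L_s = 7.0·25 = 175 mm
δ_solid = L₀ − L_s = 415 − 175 = 240 mm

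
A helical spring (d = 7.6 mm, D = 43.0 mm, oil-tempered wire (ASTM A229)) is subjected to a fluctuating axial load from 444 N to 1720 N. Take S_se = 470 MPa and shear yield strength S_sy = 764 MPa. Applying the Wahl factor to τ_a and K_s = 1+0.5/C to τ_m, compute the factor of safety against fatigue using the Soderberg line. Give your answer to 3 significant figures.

1.23

C = D/d = 43.0/7.6 = 5.6579; K_W = (4C−1)/(4C−4)+0.615/C = 1.2697; K_s = 1+0.5/C = 1.0884
F_a = (F_max−F_min)/2 = 638 N; F_m = (F_max+F_min)/2 = 1082 N
τ_a = K_W·8F_aD/(πd³) = 1.2697 × 159.14 = 202.07 MPa
τ_m = K_s·8F_mD/(πd³) = 1.0884 × 269.9 = 293.75 MPa
Soderberg: 1/n_f = τ_a/S_se + τ_m/S_sy = 202.07/470 + 293.75/764 = 0.42993 + 0.38448 = 0.81441
n_f = 1/0.81441 = 1.228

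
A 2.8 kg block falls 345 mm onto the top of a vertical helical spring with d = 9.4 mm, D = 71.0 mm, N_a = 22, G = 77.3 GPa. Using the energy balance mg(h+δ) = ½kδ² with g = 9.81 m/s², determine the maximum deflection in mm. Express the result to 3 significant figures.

k = Gd⁴/(8D³N_a) = (77.3×10³)(9.4⁴)/(8·71.0³·22) = 9.5808 N/mm
W = mg = 2.8 × 9.81 = 27.468 N
½kδ² − Wδ − Wh = 0 → δ = (W + √(W² + 2kWh))/k
δ = (27.468 + √(754.49 + 181585))/9.5808 = (27.468 + 427.01)/9.5808 = 47.436 mm

47.4 mm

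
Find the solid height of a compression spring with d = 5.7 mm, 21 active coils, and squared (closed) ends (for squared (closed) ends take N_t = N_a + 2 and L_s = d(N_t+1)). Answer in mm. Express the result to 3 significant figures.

squared (closed) ends: N_t = N_a + 2 = 21 + 2 = 23
L_s = d·(N_t+1) = 5.7 × 24 = 136.8 mm

137 mm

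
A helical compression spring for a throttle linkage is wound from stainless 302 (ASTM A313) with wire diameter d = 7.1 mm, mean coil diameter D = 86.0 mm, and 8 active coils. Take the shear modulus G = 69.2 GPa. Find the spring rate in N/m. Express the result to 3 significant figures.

4320 N/m

k = Gd⁴/(8D³N_a) = (69.2×10³ × 7.1⁴) / (8 × 86.0³ × 8)
  = 1.75849e+08 / 4.07076e+07 = 4.3198 N/mm = 4319.8 N/m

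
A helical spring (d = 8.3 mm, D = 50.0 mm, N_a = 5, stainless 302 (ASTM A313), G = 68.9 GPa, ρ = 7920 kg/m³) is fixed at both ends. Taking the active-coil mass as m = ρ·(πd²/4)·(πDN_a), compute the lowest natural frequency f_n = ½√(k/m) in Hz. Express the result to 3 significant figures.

k = Gd⁴/(8D³N_a) = (68.9×10³)(8.3⁴)/(8·50.0³·5) = 65.398 N/mm = 65398 N/m
Wire length L = πDN_a = π·50.0·5 = 785.4 mm
m = ρ·(πd²/4)·L = 7920 × 54.106×10⁻⁶ m² × 0.7854 m = 0.33656 kg
f_n = ½√(k/m) = 0.5·√(65398/0.33656) = 0.5·√(1.9431e+05) = 220.4 Hz

220 Hz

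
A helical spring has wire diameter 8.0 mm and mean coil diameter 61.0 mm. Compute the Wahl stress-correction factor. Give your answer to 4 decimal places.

C = D/d = 61.0/8.0 = 7.6250
K_W = (4C−1)/(4C−4) + 0.615/C = 29.500/26.500 + 0.0807 = 1.1939

1.1939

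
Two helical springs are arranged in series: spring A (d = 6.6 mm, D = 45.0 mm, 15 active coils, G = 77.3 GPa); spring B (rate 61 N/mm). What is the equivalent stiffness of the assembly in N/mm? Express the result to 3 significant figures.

k_A = Gd⁴/(8D³N_a) = (77.3×10³)(6.6⁴)/(8·45.0³·15) = 13.413 N/mm
Series: 1/k_eq = 1/13.413 + 1/61 = 0.090946; k_eq = 10.996 N/mm

11.0 N/mm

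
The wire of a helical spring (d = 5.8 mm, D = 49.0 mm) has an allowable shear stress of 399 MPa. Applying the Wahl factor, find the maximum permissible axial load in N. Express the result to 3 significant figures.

532 N

C = D/d = 49.0/5.8 = 8.4483
K_W = (4C−1)/(4C−4) + 0.615/C = 32.793/29.793 + 0.0728 = 1.1735
τ_max = K·8FD/(πd³) → F_max = τ_allow·πd³/(8DK)
F_max = 399·π·5.8³/(8·49.0·1.1735) = 2.4457e+05/460.01 = 531.67 N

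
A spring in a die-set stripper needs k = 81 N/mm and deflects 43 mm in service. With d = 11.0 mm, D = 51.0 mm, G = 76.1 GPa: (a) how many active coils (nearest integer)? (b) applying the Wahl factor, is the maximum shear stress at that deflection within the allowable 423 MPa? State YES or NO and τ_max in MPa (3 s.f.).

(a) 13 coils; (b) NO, τ_max = 454 MPa

N_a = Gd⁴/(8D³k) = (76.1×10³)(11.0⁴)/(8·51.0³·81) = 12.96 → N_a = 13
Actual rate k = Gd⁴/(8D³·13) = 80.763 N/mm
Working load F = kδ = 80.763·43 = 3472.8 N
C = 51.0/11.0 = 4.6364; K_W = (4C−1)/(4C−4)+0.615/C = 1.3389
τ_max = K_W·8FD/(πd³) = 1.3389·338.85 = 453.69 MPa
τ_max > 423 MPa → exceeds allowable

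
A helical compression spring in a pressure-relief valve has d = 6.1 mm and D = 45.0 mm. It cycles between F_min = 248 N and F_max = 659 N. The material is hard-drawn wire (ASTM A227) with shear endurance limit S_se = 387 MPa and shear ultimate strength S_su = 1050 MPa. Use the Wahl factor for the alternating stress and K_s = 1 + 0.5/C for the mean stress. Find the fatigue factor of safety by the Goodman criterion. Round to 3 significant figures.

1.80

C = D/d = 45.0/6.1 = 7.3770; K_W = (4C−1)/(4C−4)+0.615/C = 1.2010; K_s = 1+0.5/C = 1.0678
F_a = (F_max−F_min)/2 = 205.5 N; F_m = (F_max+F_min)/2 = 453.5 N
τ_a = K_W·8F_aD/(πd³) = 1.2010 × 103.75 = 124.6 MPa
τ_m = K_s·8F_mD/(πd³) = 1.0678 × 228.95 = 244.47 MPa
Goodman: 1/n_f = τ_a/S_se + τ_m/S_su = 124.6/387 + 244.47/1050 = 0.32196 + 0.23283 = 0.55478
n_f = 1/0.55478 = 1.803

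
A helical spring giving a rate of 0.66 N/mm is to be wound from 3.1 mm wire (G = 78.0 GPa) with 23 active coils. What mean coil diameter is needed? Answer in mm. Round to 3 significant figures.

39.0 mm

D = (Gd⁴/(8N_a·k))^(1/3) = (78.0×10³·3.1⁴/(8·23·0.66))^(1/3)
  = (59317.1)^(1/3) = 38.9996 mm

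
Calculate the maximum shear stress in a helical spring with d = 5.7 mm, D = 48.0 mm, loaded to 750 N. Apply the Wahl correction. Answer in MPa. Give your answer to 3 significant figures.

581 MPa

Spring index C = D/d = 48.0/5.7 = 8.4211
K_W = (4C−1)/(4C−4) + 0.615/C = 32.684/29.684 + 0.0730 = 1.1741
τ₀ = 8FD/(πd³) = 8·750·48.0/(π·5.7³) = 288000/581.8 = 495.01 MPa
τ_max = K·τ₀ = 1.1741 × 495.01 = 581.19 MPa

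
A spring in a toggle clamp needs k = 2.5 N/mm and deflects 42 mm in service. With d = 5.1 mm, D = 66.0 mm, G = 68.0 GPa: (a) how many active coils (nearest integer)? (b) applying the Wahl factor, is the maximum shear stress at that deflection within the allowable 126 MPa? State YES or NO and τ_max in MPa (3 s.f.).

(a) 8 coils; (b) NO, τ_max = 148 MPa

N_a = Gd⁴/(8D³k) = (68.0×10³)(5.1⁴)/(8·66.0³·2.5) = 8.001 → N_a = 8
Actual rate k = Gd⁴/(8D³·8) = 2.5002 N/mm
Working load F = kδ = 2.5002·42 = 105.01 N
C = 66.0/5.1 = 12.9412; K_W = (4C−1)/(4C−4)+0.615/C = 1.1103
τ_max = K_W·8FD/(πd³) = 1.1103·133.05 = 147.72 MPa
τ_max > 126 MPa → exceeds allowable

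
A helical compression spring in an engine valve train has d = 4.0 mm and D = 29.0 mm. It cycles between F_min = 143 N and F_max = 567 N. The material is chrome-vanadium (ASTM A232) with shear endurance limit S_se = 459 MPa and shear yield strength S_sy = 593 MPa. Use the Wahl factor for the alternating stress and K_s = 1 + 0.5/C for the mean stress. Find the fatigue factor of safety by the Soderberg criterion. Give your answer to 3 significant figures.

0.724

C = D/d = 29.0/4.0 = 7.2500; K_W = (4C−1)/(4C−4)+0.615/C = 1.2048; K_s = 1+0.5/C = 1.0690
F_a = (F_max−F_min)/2 = 212 N; F_m = (F_max+F_min)/2 = 355 N
τ_a = K_W·8F_aD/(πd³) = 1.2048 × 244.62 = 294.73 MPa
τ_m = K_s·8F_mD/(πd³) = 1.0690 × 409.63 = 437.88 MPa
Soderberg: 1/n_f = τ_a/S_se + τ_m/S_sy = 294.73/459 + 437.88/593 = 0.64211 + 0.73841 = 1.3805
n_f = 1/1.3805 = 0.7244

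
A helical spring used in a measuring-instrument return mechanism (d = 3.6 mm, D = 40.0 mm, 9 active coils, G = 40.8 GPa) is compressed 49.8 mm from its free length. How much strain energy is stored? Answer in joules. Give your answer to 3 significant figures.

k = Gd⁴/(8D³N_a) = (40.8×10³)(3.6⁴)/(8·40.0³·9) = 1.4872 N/mm
U = ½kδ² = 0.5 × 1.4872 × 49.8² = 1844.1 N·mm = 1.8441 J

1.84 J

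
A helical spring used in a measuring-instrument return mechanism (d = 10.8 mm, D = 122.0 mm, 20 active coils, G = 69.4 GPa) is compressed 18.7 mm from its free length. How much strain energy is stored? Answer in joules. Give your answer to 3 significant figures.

k = Gd⁴/(8D³N_a) = (69.4×10³)(10.8⁴)/(8·122.0³·20) = 3.2498 N/mm
U = ½kδ² = 0.5 × 3.2498 × 18.7² = 568.21 N·mm = 0.56821 J

0.568 J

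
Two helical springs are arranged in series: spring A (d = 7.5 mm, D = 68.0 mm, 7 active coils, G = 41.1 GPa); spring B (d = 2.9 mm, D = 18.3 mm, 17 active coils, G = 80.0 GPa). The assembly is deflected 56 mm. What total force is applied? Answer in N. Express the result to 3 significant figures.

k_A = Gd⁴/(8D³N_a) = (41.1×10³)(7.5⁴)/(8·68.0³·7) = 7.3854 N/mm
k_B = Gd⁴/(8D³N_a) = (80.0×10³)(2.9⁴)/(8·18.3³·17) = 6.7887 N/mm
Series: 1/k_eq = 1/7.3854 + 1/6.7887 = 0.28271; k_eq = 3.5373 N/mm
F = k_eq·δ = 3.5373·56 = 198.09 N

198 N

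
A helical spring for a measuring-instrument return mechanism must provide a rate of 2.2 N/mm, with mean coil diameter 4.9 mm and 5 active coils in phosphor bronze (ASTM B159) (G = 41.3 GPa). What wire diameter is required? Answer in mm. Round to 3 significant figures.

0.708 mm

d = (8D³N_a·k / G)^(1/4) = (8·4.9³·5·2.2 / (41.3×10³))^0.25
  = (0.25068)^0.25 = 0.7076 mm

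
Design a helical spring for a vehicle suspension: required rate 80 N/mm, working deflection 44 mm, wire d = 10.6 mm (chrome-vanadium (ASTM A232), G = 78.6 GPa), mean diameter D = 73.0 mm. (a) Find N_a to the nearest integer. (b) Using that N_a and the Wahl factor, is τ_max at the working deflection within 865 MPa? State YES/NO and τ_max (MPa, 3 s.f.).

N_a = Gd⁴/(8D³k) = (78.6×10³)(10.6⁴)/(8·73.0³·80) = 3.986 → N_a = 4
Actual rate k = Gd⁴/(8D³·4) = 79.713 N/mm
Working load F = kδ = 79.713·44 = 3507.4 N
C = 73.0/10.6 = 6.8868; K_W = (4C−1)/(4C−4)+0.615/C = 1.2167
τ_max = K_W·8FD/(πd³) = 1.2167·547.43 = 666.06 MPa
τ_max ≤ 865 MPa → acceptable

(a) 4 coils; (b) YES, τ_max = 666 MPa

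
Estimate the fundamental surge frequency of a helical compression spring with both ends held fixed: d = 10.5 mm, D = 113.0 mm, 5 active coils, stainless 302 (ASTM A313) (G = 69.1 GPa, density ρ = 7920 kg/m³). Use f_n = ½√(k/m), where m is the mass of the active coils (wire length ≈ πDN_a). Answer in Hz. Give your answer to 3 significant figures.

k = Gd⁴/(8D³N_a) = (69.1×10³)(10.5⁴)/(8·113.0³·5) = 14.553 N/mm = 14553 N/m
Wire length L = πDN_a = π·113.0·5 = 1775 mm
m = ρ·(πd²/4)·L = 7920 × 86.59×10⁻⁶ m² × 1.775 m = 1.2173 kg
f_n = ½√(k/m) = 0.5·√(14553/1.2173) = 0.5·√(11955) = 54.669 Hz

54.7 Hz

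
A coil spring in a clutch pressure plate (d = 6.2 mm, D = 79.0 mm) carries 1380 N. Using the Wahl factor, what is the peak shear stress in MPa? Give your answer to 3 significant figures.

Spring index C = D/d = 79.0/6.2 = 12.7419
K_W = (4C−1)/(4C−4) + 0.615/C = 49.968/46.968 + 0.0483 = 1.1121
τ₀ = 8FD/(πd³) = 8·1380·79.0/(π·6.2³) = 872160/748.73 = 1164.9 MPa
τ_max = K·τ₀ = 1.1121 × 1164.9 = 1295.5 MPa

1300 MPa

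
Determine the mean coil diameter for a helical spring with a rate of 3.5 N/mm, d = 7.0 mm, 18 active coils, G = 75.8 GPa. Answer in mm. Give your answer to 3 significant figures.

D = (Gd⁴/(8N_a·k))^(1/3) = (75.8×10³·7.0⁴/(8·18·3.5))^(1/3)
  = (361103)^(1/3) = 71.2104 mm

71.2 mm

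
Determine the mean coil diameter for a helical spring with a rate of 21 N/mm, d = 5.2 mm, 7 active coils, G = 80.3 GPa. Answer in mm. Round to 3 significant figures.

D = (Gd⁴/(8N_a·k))^(1/3) = (80.3×10³·5.2⁴/(8·7·21))^(1/3)
  = (49925.4)^(1/3) = 36.8220 mm

36.8 mm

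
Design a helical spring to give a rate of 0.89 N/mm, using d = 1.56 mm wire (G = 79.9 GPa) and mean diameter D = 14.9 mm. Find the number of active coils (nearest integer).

20

N_a = Gd⁴/(8D³k) = (79.9×10³ × 1.56⁴)/(8 × 14.9³ × 0.89)
    = 473200 / 23552.6 = 20.09 → 20 coils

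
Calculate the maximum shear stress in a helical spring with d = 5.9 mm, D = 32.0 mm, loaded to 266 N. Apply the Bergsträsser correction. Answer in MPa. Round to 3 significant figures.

134 MPa

Spring index C = D/d = 32.0/5.9 = 5.4237
K_B = (4C+2)/(4C−3) = 23.695/18.695 = 1.2675
τ₀ = 8FD/(πd³) = 8·266·32.0/(π·5.9³) = 68096/645.22 = 105.54 MPa
τ_max = K·τ₀ = 1.2675 × 105.54 = 133.77 MPa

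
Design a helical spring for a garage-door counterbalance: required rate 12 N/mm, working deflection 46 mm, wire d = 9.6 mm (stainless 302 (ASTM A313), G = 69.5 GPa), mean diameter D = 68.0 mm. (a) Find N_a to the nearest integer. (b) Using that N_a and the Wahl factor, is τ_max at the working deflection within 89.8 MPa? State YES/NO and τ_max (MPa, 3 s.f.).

(a) 20 coils; (b) NO, τ_max = 128 MPa

N_a = Gd⁴/(8D³k) = (69.5×10³)(9.6⁴)/(8·68.0³·12) = 19.56 → N_a = 20
Actual rate k = Gd⁴/(8D³·20) = 11.733 N/mm
Working load F = kδ = 11.733·46 = 539.74 N
C = 68.0/9.6 = 7.0833; K_W = (4C−1)/(4C−4)+0.615/C = 1.2101
τ_max = K_W·8FD/(πd³) = 1.2101·105.64 = 127.83 MPa
τ_max > 89.8 MPa → exceeds allowable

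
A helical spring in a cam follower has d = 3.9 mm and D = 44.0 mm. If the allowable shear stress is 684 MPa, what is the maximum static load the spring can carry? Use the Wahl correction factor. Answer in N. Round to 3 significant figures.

C = D/d = 44.0/3.9 = 11.2821
K_W = (4C−1)/(4C−4) + 0.615/C = 44.128/41.128 + 0.0545 = 1.1275
τ_max = K·8FD/(πd³) → F_max = τ_allow·πd³/(8DK)
F_max = 684·π·3.9³/(8·44.0·1.1275) = 1.2747e+05/396.86 = 321.19 N

321 N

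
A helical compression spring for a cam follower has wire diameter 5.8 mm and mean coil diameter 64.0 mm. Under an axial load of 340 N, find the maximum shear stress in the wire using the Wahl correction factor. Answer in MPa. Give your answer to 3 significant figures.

321 MPa

Spring index C = D/d = 64.0/5.8 = 11.0345
K_W = (4C−1)/(4C−4) + 0.615/C = 43.138/40.138 + 0.0557 = 1.1305
τ₀ = 8FD/(πd³) = 8·340·64.0/(π·5.8³) = 174080/612.96 = 284 MPa
τ_max = K·τ₀ = 1.1305 × 284 = 321.05 MPa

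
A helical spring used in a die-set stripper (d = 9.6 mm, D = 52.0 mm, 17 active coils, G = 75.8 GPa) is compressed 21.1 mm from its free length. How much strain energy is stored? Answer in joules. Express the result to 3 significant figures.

7.49 J

k = Gd⁴/(8D³N_a) = (75.8×10³)(9.6⁴)/(8·52.0³·17) = 33.667 N/mm
U = ½kδ² = 0.5 × 33.667 × 21.1² = 7494.5 N·mm = 7.4945 J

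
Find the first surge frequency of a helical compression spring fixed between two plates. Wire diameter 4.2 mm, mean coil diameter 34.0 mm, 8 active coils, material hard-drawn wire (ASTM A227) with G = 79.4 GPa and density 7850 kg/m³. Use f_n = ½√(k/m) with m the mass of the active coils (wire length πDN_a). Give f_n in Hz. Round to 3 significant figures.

k = Gd⁴/(8D³N_a) = (79.4×10³)(4.2⁴)/(8·34.0³·8) = 9.822 N/mm = 9822 N/m
Wire length L = πDN_a = π·34.0·8 = 854.51 mm
m = ρ·(πd²/4)·L = 7850 × 13.854×10⁻⁶ m² × 0.85451 m = 0.092934 kg
f_n = ½√(k/m) = 0.5·√(9822/0.092934) = 0.5·√(1.0569e+05) = 162.55 Hz

163 Hz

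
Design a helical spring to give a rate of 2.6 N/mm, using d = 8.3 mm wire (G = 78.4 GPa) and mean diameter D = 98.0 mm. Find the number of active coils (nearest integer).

N_a = Gd⁴/(8D³k) = (78.4×10³ × 8.3⁴)/(8 × 98.0³ × 2.6)
    = 3.72073e+08 / 1.95768e+07 = 19.01 → 19 coils

19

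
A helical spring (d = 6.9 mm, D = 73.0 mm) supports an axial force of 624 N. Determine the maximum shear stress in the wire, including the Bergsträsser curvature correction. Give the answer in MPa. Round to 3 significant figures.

398 MPa

Spring index C = D/d = 73.0/6.9 = 10.5797
K_B = (4C+2)/(4C−3) = 44.319/39.319 = 1.1272
τ₀ = 8FD/(πd³) = 8·624·73.0/(π·6.9³) = 364416/1032 = 353.1 MPa
τ_max = K·τ₀ = 1.1272 × 353.1 = 398 MPa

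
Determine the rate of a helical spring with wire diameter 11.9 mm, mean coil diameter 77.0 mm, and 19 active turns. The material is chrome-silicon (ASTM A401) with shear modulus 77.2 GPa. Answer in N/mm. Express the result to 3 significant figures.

22.3 N/mm

k = Gd⁴/(8D³N_a) = (77.2×10³ × 11.9⁴) / (8 × 77.0³ × 19)
  = 1.54812e+09 / 6.9393e+07 = 22.309 N/mm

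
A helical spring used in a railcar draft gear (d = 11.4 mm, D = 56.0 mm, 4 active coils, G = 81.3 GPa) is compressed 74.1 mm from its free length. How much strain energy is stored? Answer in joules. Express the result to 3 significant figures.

671 J

k = Gd⁴/(8D³N_a) = (81.3×10³)(11.4⁴)/(8·56.0³·4) = 244.34 N/mm
U = ½kδ² = 0.5 × 244.34 × 74.1² = 6.7081e+05 N·mm = 670.81 J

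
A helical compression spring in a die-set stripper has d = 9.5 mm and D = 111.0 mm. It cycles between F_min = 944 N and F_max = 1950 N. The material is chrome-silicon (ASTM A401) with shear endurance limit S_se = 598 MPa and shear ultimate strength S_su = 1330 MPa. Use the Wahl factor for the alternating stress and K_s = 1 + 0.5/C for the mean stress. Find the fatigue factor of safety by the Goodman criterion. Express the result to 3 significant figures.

1.46

C = D/d = 111.0/9.5 = 11.6842; K_W = (4C−1)/(4C−4)+0.615/C = 1.1228; K_s = 1+0.5/C = 1.0428
F_a = (F_max−F_min)/2 = 503 N; F_m = (F_max+F_min)/2 = 1447 N
τ_a = K_W·8F_aD/(πd³) = 1.1228 × 165.83 = 186.2 MPa
τ_m = K_s·8F_mD/(πd³) = 1.0428 × 477.05 = 497.46 MPa
Goodman: 1/n_f = τ_a/S_se + τ_m/S_su = 186.2/598 + 497.46/1330 = 0.31137 + 0.37403 = 0.6854
n_f = 1/0.6854 = 1.459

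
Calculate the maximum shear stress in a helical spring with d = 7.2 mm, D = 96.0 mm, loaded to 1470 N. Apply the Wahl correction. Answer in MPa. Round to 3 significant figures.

1070 MPa

Spring index C = D/d = 96.0/7.2 = 13.3333
K_W = (4C−1)/(4C−4) + 0.615/C = 52.333/49.333 + 0.0461 = 1.1069
τ₀ = 8FD/(πd³) = 8·1470·96.0/(π·7.2³) = 1.12896e+06/1172.6 = 962.79 MPa
τ_max = K·τ₀ = 1.1069 × 962.79 = 1065.7 MPa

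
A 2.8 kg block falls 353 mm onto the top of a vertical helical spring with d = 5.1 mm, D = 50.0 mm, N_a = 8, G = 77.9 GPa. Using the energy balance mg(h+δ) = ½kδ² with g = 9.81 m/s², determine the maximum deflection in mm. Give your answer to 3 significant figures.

k = Gd⁴/(8D³N_a) = (77.9×10³)(5.1⁴)/(8·50.0³·8) = 6.5876 N/mm
W = mg = 2.8 × 9.81 = 27.468 N
½kδ² − Wδ − Wh = 0 → δ = (W + √(W² + 2kWh))/k
δ = (27.468 + √(754.49 + 127750))/6.5876 = (27.468 + 358.47)/6.5876 = 58.586 mm

58.6 mm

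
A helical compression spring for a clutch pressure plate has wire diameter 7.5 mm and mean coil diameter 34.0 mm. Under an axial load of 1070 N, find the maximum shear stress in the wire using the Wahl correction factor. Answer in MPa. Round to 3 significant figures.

Spring index C = D/d = 34.0/7.5 = 4.5333
K_W = (4C−1)/(4C−4) + 0.615/C = 17.133/14.133 + 0.1357 = 1.3479
τ₀ = 8FD/(πd³) = 8·1070·34.0/(π·7.5³) = 291040/1325.4 = 219.59 MPa
τ_max = K·τ₀ = 1.3479 × 219.59 = 296 MPa

296 MPa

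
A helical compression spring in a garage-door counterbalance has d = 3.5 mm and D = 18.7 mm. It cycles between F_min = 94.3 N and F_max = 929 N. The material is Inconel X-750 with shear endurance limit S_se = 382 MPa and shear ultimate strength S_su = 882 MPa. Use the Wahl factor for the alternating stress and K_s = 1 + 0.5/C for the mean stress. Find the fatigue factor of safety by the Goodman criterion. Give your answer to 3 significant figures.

C = D/d = 18.7/3.5 = 5.3429; K_W = (4C−1)/(4C−4)+0.615/C = 1.2878; K_s = 1+0.5/C = 1.0936
F_a = (F_max−F_min)/2 = 417.35 N; F_m = (F_max+F_min)/2 = 511.65 N
τ_a = K_W·8F_aD/(πd³) = 1.2878 × 463.53 = 596.94 MPa
τ_m = K_s·8F_mD/(πd³) = 1.0936 × 568.26 = 621.44 MPa
Goodman: 1/n_f = τ_a/S_se + τ_m/S_su = 596.94/382 + 621.44/882 = 1.56266 + 0.70459 = 2.2672
n_f = 1/2.2672 = 0.4411

0.441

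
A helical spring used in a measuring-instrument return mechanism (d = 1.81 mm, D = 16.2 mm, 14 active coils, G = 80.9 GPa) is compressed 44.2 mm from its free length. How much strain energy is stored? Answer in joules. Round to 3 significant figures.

1.78 J

k = Gd⁴/(8D³N_a) = (80.9×10³)(1.81⁴)/(8·16.2³·14) = 1.8235 N/mm
U = ½kδ² = 0.5 × 1.8235 × 44.2² = 1781.2 N·mm = 1.7812 J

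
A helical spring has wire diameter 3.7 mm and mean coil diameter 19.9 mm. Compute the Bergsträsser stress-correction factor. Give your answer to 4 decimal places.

1.2701

C = D/d = 19.9/3.7 = 5.3784
K_B = (4C+2)/(4C−3) = 23.514/18.514 = 1.2701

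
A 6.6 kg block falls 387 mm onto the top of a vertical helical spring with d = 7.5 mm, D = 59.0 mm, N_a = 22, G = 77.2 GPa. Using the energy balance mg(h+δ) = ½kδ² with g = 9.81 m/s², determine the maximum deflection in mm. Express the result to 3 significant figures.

k = Gd⁴/(8D³N_a) = (77.2×10³)(7.5⁴)/(8·59.0³·22) = 6.7576 N/mm
W = mg = 6.6 × 9.81 = 64.746 N
½kδ² − Wδ − Wh = 0 → δ = (W + √(W² + 2kWh))/k
δ = (64.746 + √(4192 + 338647))/6.7576 = (64.746 + 585.52)/6.7576 = 96.228 mm

96.2 mm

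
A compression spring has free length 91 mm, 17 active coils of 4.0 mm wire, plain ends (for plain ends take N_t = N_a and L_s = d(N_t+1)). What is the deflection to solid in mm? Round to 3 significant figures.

N_t = 17; L_s = 4.0·18 = 72 mm
δ_solid = L₀ − L_s = 91 − 72 = 19 mm

19.0 mm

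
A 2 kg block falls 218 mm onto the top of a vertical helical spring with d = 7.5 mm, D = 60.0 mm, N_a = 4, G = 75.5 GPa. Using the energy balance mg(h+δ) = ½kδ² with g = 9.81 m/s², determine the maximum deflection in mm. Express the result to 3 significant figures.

16.3 mm

k = Gd⁴/(8D³N_a) = (75.5×10³)(7.5⁴)/(8·60.0³·4) = 34.561 N/mm
W = mg = 2 × 9.81 = 19.62 N
½kδ² − Wδ − Wh = 0 → δ = (W + √(W² + 2kWh))/k
δ = (19.62 + √(384.94 + 295647))/34.561 = (19.62 + 544.09)/34.561 = 16.31 mm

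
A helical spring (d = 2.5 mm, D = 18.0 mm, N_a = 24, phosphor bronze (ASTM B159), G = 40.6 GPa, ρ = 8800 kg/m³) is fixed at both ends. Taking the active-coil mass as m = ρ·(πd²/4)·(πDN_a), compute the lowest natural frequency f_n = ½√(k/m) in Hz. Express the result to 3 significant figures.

k = Gd⁴/(8D³N_a) = (40.6×10³)(2.5⁴)/(8·18.0³·24) = 1.4163 N/mm = 1416.3 N/m
Wire length L = πDN_a = π·18.0·24 = 1357.2 mm
m = ρ·(πd²/4)·L = 8800 × 4.9087×10⁻⁶ m² × 1.3572 m = 0.058625 kg
f_n = ½√(k/m) = 0.5·√(1416.3/0.058625) = 0.5·√(24159) = 77.716 Hz

77.7 Hz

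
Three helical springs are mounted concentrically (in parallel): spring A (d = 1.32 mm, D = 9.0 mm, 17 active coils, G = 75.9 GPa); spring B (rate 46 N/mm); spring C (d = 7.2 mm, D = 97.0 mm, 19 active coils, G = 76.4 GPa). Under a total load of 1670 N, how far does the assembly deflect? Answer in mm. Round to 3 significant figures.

k_A = Gd⁴/(8D³N_a) = (75.9×10³)(1.32⁴)/(8·9.0³·17) = 2.3242 N/mm
k_C = Gd⁴/(8D³N_a) = (76.4×10³)(7.2⁴)/(8·97.0³·19) = 1.48 N/mm
Parallel: k_eq = 2.3242 + 46 + 1.48 = 49.804 N/mm
δ = F/k_eq = 1670/49.804 = 33.531 mm

33.5 mm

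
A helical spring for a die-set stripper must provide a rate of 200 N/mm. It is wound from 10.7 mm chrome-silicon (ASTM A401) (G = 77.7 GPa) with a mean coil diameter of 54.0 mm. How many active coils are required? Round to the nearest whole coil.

4

N_a = Gd⁴/(8D³k) = (77.7×10³ × 10.7⁴)/(8 × 54.0³ × 200)
    = 1.01849e+09 / 2.51942e+08 = 4.043 → 4 coils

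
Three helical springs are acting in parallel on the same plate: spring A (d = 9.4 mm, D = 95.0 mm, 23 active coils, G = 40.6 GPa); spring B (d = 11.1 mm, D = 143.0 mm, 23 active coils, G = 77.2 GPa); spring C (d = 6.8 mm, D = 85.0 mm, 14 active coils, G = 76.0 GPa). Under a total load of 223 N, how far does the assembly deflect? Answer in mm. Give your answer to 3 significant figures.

k_A = Gd⁴/(8D³N_a) = (40.6×10³)(9.4⁴)/(8·95.0³·23) = 2.0093 N/mm
k_B = Gd⁴/(8D³N_a) = (77.2×10³)(11.1⁴)/(8·143.0³·23) = 2.1781 N/mm
k_C = Gd⁴/(8D³N_a) = (76.0×10³)(6.8⁴)/(8·85.0³·14) = 2.3625 N/mm
Parallel: k_eq = 2.0093 + 2.1781 + 2.3625 = 6.55 N/mm
δ = F/k_eq = 223/6.55 = 34.046 mm

34.0 mm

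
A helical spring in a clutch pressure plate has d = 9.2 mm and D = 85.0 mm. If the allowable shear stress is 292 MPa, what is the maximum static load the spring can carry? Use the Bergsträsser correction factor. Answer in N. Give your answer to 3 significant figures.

C = D/d = 85.0/9.2 = 9.2391
K_B = (4C+2)/(4C−3) = 38.957/33.957 = 1.1472
τ_max = K·8FD/(πd³) → F_max = τ_allow·πd³/(8DK)
F_max = 292·π·9.2³/(8·85.0·1.1472) = 7.1433e+05/780.13 = 915.65 N

916 N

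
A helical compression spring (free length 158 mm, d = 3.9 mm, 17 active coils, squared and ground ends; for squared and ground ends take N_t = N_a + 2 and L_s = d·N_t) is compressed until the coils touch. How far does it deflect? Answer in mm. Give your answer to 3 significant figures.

N_t = 19; L_s = 3.9·19 = 74.1 mm
δ_solid = L₀ − L_s = 158 − 74.1 = 83.9 mm

83.9 mm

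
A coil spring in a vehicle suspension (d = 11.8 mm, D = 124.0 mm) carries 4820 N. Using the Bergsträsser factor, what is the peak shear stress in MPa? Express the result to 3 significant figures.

Spring index C = D/d = 124.0/11.8 = 10.5085
K_B = (4C+2)/(4C−3) = 44.034/39.034 = 1.1281
τ₀ = 8FD/(πd³) = 8·4820·124.0/(π·11.8³) = 4.78144e+06/5161.7 = 926.32 MPa
τ_max = K·τ₀ = 1.1281 × 926.32 = 1045 MPa

1040 MPa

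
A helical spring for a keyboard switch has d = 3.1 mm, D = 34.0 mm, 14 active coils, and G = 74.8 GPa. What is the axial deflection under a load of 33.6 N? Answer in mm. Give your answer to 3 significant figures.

k = Gd⁴/(8D³N_a) = (74.8×10³)(3.1⁴)/(8·34.0³·14) = 1.5693 N/mm
δ = F/k = 33.6 / 1.5693 = 21.411 mm

21.4 mm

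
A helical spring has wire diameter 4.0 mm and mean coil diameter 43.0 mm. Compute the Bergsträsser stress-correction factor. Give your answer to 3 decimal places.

1.125

C = D/d = 43.0/4.0 = 10.7500
K_B = (4C+2)/(4C−3) = 45.000/40.000 = 1.1250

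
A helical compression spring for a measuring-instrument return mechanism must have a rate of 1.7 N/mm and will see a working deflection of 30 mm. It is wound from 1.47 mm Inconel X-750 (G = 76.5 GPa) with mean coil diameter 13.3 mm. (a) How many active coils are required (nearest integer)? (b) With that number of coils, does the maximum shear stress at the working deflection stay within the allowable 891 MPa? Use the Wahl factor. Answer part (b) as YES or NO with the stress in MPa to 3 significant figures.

N_a = Gd⁴/(8D³k) = (76.5×10³)(1.47⁴)/(8·13.3³·1.7) = 11.16 → N_a = 11
Actual rate k = Gd⁴/(8D³·11) = 1.7254 N/mm
Working load F = kδ = 1.7254·30 = 51.762 N
C = 13.3/1.47 = 9.0476; K_W = (4C−1)/(4C−4)+0.615/C = 1.1612
τ_max = K_W·8FD/(πd³) = 1.1612·551.89 = 640.84 MPa
τ_max ≤ 891 MPa → acceptable

(a) 11 coils; (b) YES, τ_max = 641 MPa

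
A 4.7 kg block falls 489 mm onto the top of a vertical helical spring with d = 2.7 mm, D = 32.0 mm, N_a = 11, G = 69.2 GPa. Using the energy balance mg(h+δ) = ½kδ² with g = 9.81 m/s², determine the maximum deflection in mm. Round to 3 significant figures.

k = Gd⁴/(8D³N_a) = (69.2×10³)(2.7⁴)/(8·32.0³·11) = 1.2753 N/mm
W = mg = 4.7 × 9.81 = 46.107 N
½kδ² − Wδ − Wh = 0 → δ = (W + √(W² + 2kWh))/k
δ = (46.107 + √(2125.9 + 57508.8))/1.2753 = (46.107 + 244.2)/1.2753 = 227.63 mm

228 mm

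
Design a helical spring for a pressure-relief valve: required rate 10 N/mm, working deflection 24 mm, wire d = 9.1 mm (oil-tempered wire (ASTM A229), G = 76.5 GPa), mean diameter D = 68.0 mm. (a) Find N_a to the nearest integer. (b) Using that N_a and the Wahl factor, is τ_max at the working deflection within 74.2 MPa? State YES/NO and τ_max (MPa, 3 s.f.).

(a) 21 coils; (b) YES, τ_max = 65.6 MPa

N_a = Gd⁴/(8D³k) = (76.5×10³)(9.1⁴)/(8·68.0³·10) = 20.86 → N_a = 21
Actual rate k = Gd⁴/(8D³·21) = 9.931 N/mm
Working load F = kδ = 9.931·24 = 238.34 N
C = 68.0/9.1 = 7.4725; K_W = (4C−1)/(4C−4)+0.615/C = 1.1982
τ_max = K_W·8FD/(πd³) = 1.1982·54.768 = 65.622 MPa
τ_max ≤ 74.2 MPa → acceptable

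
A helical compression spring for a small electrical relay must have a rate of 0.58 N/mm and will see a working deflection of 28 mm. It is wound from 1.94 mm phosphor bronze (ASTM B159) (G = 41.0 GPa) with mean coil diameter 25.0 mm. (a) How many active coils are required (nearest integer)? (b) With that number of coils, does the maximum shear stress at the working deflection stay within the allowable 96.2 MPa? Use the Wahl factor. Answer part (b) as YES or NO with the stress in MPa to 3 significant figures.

N_a = Gd⁴/(8D³k) = (41.0×10³)(1.94⁴)/(8·25.0³·0.58) = 8.01 → N_a = 8
Actual rate k = Gd⁴/(8D³·8) = 0.58075 N/mm
Working load F = kδ = 0.58075·28 = 16.261 N
C = 25.0/1.94 = 12.8866; K_W = (4C−1)/(4C−4)+0.615/C = 1.1108
τ_max = K_W·8FD/(πd³) = 1.1108·141.78 = 157.5 MPa
τ_max > 96.2 MPa → exceeds allowable

(a) 8 coils; (b) NO, τ_max = 157 MPa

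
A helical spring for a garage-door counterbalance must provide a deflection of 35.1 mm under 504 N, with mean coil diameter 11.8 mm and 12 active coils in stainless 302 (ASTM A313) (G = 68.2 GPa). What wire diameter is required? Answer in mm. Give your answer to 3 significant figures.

2.40 mm

Required rate k = F/δ = 504/35.1 = 14.359 N/mm
d = (8D³N_a·k / G)^(1/4) = (8·11.8³·12·14.359 / (68.2×10³))^0.25
  = (33.209)^0.25 = 2.4006 mm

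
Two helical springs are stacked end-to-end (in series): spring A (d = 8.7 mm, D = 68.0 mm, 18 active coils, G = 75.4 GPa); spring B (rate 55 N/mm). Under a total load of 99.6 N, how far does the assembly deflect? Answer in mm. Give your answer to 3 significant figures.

k_A = Gd⁴/(8D³N_a) = (75.4×10³)(8.7⁴)/(8·68.0³·18) = 9.5402 N/mm
Series: 1/k_eq = 1/9.5402 + 1/55 = 0.123; k_eq = 8.13 N/mm
δ = F/k_eq = 99.6/8.13 = 12.251 mm

12.3 mm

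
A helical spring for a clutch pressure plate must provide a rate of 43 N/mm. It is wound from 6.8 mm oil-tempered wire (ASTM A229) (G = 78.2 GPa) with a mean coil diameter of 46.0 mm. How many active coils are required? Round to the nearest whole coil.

5

N_a = Gd⁴/(8D³k) = (78.2×10³ × 6.8⁴)/(8 × 46.0³ × 43)
    = 1.67202e+08 / 3.34836e+07 = 4.994 → 5 coils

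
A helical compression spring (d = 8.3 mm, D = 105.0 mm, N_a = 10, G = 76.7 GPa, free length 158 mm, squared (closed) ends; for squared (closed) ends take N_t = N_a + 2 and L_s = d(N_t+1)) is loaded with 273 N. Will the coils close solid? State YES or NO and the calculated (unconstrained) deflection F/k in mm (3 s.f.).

k = Gd⁴/(8D³N_a) = (76.7×10³)(8.3⁴)/(8·105.0³·10) = 3.9305 N/mm
N_t = 12; L_s = 8.3·13 = 107.9 mm; δ_solid = L₀ − L_s = 158 − 107.9 = 50.1 mm
δ = F/k = 273/3.9305 = 69.456 mm
δ ≥ δ_solid → spring goes solid

YES, δ = 69.5 mm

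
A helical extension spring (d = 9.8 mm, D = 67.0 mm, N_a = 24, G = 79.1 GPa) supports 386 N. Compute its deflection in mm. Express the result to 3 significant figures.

k = Gd⁴/(8D³N_a) = (79.1×10³)(9.8⁴)/(8·67.0³·24) = 12.634 N/mm
δ = F/k = 386 / 12.634 = 30.551 mm

30.6 mm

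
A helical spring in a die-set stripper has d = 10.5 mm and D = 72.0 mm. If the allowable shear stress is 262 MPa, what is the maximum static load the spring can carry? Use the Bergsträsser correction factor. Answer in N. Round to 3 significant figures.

C = D/d = 72.0/10.5 = 6.8571
K_B = (4C+2)/(4C−3) = 29.429/24.429 = 1.2047
τ_max = K·8FD/(πd³) → F_max = τ_allow·πd³/(8DK)
F_max = 262·π·10.5³/(8·72.0·1.2047) = 9.5284e+05/693.89 = 1373.2 N

1370 N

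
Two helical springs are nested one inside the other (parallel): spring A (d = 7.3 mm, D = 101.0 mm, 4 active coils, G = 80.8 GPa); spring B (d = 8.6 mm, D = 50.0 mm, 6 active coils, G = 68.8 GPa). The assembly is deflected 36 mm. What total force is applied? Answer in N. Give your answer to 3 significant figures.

k_A = Gd⁴/(8D³N_a) = (80.8×10³)(7.3⁴)/(8·101.0³·4) = 6.9597 N/mm
k_B = Gd⁴/(8D³N_a) = (68.8×10³)(8.6⁴)/(8·50.0³·6) = 62.724 N/mm
Parallel: k_eq = 6.9597 + 62.724 = 69.683 N/mm
F = k_eq·δ = 69.683·36 = 2508.6 N

2510 N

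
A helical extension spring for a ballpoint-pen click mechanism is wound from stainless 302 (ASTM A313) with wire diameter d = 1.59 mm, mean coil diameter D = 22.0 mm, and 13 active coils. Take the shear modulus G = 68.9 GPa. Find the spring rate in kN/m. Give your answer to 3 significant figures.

k = Gd⁴/(8D³N_a) = (68.9×10³ × 1.59⁴) / (8 × 22.0³ × 13)
  = 440360 / 1.10739e+06 = 0.39765 N/mm

0.398 kN/m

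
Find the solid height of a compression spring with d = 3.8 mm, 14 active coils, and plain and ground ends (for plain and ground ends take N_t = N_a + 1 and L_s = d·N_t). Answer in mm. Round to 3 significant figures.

plain and ground ends: N_t = N_a + 1 = 14 + 1 = 15
L_s = d·N_t = 3.8 × 15 = 57 mm

57.0 mm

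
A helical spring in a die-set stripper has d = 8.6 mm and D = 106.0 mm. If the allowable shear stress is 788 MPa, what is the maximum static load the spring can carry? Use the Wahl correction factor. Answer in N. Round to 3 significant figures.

C = D/d = 106.0/8.6 = 12.3256
K_W = (4C−1)/(4C−4) + 0.615/C = 48.302/45.302 + 0.0499 = 1.1161
τ_max = K·8FD/(πd³) → F_max = τ_allow·πd³/(8DK)
F_max = 788·π·8.6³/(8·106.0·1.1161) = 1.5746e+06/946.47 = 1663.7 N

1660 N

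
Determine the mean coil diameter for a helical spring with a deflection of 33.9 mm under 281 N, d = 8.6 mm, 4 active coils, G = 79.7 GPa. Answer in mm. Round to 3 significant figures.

118 mm

Required rate k = F/δ = 281/33.9 = 8.2891 N/mm
D = (Gd⁴/(8N_a·k))^(1/3) = (79.7×10³·8.6⁴/(8·4·8.2891))^(1/3)
  = (1.6436e+06)^(1/3) = 118.0135 mm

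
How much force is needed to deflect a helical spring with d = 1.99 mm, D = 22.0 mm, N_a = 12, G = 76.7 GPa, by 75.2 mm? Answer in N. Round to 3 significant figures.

k = Gd⁴/(8D³N_a) = (76.7×10³)(1.99⁴)/(8·22.0³·12) = 1.1767 N/mm
F = k·δ = 1.1767 × 75.2 = 88.488 N

88.5 N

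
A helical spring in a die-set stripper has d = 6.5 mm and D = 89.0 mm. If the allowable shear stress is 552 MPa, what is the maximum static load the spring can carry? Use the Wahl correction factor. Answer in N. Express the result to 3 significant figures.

C = D/d = 89.0/6.5 = 13.6923
K_W = (4C−1)/(4C−4) + 0.615/C = 53.769/50.769 + 0.0449 = 1.1040
τ_max = K·8FD/(πd³) → F_max = τ_allow·πd³/(8DK)
F_max = 552·π·6.5³/(8·89.0·1.1040) = 4.7624e+05/786.05 = 605.87 N

606 N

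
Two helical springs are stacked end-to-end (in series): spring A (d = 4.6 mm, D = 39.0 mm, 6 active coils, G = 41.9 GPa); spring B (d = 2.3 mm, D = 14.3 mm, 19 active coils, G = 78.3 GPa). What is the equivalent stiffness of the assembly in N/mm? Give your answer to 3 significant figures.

2.82 N/mm

k_A = Gd⁴/(8D³N_a) = (41.9×10³)(4.6⁴)/(8·39.0³·6) = 6.5889 N/mm
k_B = Gd⁴/(8D³N_a) = (78.3×10³)(2.3⁴)/(8·14.3³·19) = 4.9297 N/mm
Series: 1/k_eq = 1/6.5889 + 1/4.9297 = 0.35462; k_eq = 2.8199 N/mm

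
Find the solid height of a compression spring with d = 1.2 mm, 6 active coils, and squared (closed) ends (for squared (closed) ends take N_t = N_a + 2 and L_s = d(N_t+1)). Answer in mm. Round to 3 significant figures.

10.8 mm

squared (closed) ends: N_t = N_a + 2 = 6 + 2 = 8
L_s = d·(N_t+1) = 1.2 × 9 = 10.8 mm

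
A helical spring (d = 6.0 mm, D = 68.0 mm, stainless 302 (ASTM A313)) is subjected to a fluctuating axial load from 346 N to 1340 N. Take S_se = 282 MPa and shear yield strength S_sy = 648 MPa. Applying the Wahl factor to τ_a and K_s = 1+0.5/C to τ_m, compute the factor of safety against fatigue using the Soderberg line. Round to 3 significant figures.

C = D/d = 68.0/6.0 = 11.3333; K_W = (4C−1)/(4C−4)+0.615/C = 1.1268; K_s = 1+0.5/C = 1.0441
F_a = (F_max−F_min)/2 = 497 N; F_m = (F_max+F_min)/2 = 843 N
τ_a = K_W·8F_aD/(πd³) = 1.1268 × 398.43 = 448.97 MPa
τ_m = K_s·8F_mD/(πd³) = 1.0441 × 675.81 = 705.62 MPa
Soderberg: 1/n_f = τ_a/S_se + τ_m/S_sy = 448.97/282 + 705.62/648 = 1.59209 + 1.08892 = 2.681
n_f = 1/2.681 = 0.373

0.373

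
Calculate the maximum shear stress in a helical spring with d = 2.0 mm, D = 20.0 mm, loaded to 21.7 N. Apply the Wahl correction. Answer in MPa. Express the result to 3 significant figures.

158 MPa

Spring index C = D/d = 20.0/2.0 = 10.0000
K_W = (4C−1)/(4C−4) + 0.615/C = 39.000/36.000 + 0.0615 = 1.1448
τ₀ = 8FD/(πd³) = 8·21.7·20.0/(π·2.0³) = 3472/25.133 = 138.15 MPa
τ_max = K·τ₀ = 1.1448 × 138.15 = 158.15 MPa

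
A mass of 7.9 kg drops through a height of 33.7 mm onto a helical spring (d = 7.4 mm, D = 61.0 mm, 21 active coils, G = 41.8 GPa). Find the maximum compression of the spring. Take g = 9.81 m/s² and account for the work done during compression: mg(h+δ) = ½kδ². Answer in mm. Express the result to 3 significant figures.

69.9 mm

k = Gd⁴/(8D³N_a) = (41.8×10³)(7.4⁴)/(8·61.0³·21) = 3.287 N/mm
W = mg = 7.9 × 9.81 = 77.499 N
½kδ² − Wδ − Wh = 0 → δ = (W + √(W² + 2kWh))/k
δ = (77.499 + √(6006.1 + 17169.6))/3.287 = (77.499 + 152.24)/3.287 = 69.891 mm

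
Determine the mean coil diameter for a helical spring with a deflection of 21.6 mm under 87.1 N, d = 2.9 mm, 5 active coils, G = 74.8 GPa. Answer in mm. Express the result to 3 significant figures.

32.0 mm

Required rate k = F/δ = 87.1/21.6 = 4.0324 N/mm
D = (Gd⁴/(8N_a·k))^(1/3) = (74.8×10³·2.9⁴/(8·5·4.0324))^(1/3)
  = (32799.6)^(1/3) = 32.0103 mm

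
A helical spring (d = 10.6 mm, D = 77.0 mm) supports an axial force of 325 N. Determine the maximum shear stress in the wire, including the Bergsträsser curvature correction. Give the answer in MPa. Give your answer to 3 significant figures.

Spring index C = D/d = 77.0/10.6 = 7.2642
K_B = (4C+2)/(4C−3) = 31.057/26.057 = 1.1919
τ₀ = 8FD/(πd³) = 8·325·77.0/(π·10.6³) = 200200/3741.7 = 53.505 MPa
τ_max = K·τ₀ = 1.1919 × 53.505 = 63.772 MPa

63.8 MPa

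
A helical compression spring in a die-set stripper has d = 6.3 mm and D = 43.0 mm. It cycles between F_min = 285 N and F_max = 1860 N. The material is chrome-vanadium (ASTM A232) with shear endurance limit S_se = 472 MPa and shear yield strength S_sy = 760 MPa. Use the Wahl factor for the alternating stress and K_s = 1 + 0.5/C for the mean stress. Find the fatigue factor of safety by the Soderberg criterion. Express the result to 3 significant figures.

0.644

C = D/d = 43.0/6.3 = 6.8254; K_W = (4C−1)/(4C−4)+0.615/C = 1.2189; K_s = 1+0.5/C = 1.0733
F_a = (F_max−F_min)/2 = 787.5 N; F_m = (F_max+F_min)/2 = 1072.5 N
τ_a = K_W·8F_aD/(πd³) = 1.2189 × 344.86 = 420.33 MPa
τ_m = K_s·8F_mD/(πd³) = 1.0733 × 469.66 = 504.07 MPa
Soderberg: 1/n_f = τ_a/S_se + τ_m/S_sy = 420.33/472 + 504.07/760 = 0.89053 + 0.66324 = 1.5538
n_f = 1/1.5538 = 0.6436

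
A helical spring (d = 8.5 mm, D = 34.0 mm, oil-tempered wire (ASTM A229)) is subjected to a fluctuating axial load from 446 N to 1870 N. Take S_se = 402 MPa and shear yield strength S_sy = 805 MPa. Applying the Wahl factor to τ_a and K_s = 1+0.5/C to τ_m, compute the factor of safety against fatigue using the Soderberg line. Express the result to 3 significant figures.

C = D/d = 34.0/8.5 = 4.0000; K_W = (4C−1)/(4C−4)+0.615/C = 1.4038; K_s = 1+0.5/C = 1.1250
F_a = (F_max−F_min)/2 = 712 N; F_m = (F_max+F_min)/2 = 1158 N
τ_a = K_W·8F_aD/(πd³) = 1.4038 × 100.38 = 140.91 MPa
τ_m = K_s·8F_mD/(πd³) = 1.1250 × 163.26 = 183.66 MPa
Soderberg: 1/n_f = τ_a/S_se + τ_m/S_sy = 140.91/402 + 183.66/805 = 0.35051 + 0.22815 = 0.57867
n_f = 1/0.57867 = 1.728

1.73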